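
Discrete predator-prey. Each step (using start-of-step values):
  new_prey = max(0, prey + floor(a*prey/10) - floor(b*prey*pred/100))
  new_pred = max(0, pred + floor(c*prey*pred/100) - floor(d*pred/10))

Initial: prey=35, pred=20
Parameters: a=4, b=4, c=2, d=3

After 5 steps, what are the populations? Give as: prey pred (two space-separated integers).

Answer: 0 13

Derivation:
Step 1: prey: 35+14-28=21; pred: 20+14-6=28
Step 2: prey: 21+8-23=6; pred: 28+11-8=31
Step 3: prey: 6+2-7=1; pred: 31+3-9=25
Step 4: prey: 1+0-1=0; pred: 25+0-7=18
Step 5: prey: 0+0-0=0; pred: 18+0-5=13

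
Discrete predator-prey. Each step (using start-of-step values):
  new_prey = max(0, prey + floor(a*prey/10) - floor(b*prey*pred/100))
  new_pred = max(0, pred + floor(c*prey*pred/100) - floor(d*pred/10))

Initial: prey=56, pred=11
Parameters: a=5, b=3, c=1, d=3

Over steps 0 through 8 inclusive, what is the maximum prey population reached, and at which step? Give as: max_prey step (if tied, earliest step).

Answer: 72 2

Derivation:
Step 1: prey: 56+28-18=66; pred: 11+6-3=14
Step 2: prey: 66+33-27=72; pred: 14+9-4=19
Step 3: prey: 72+36-41=67; pred: 19+13-5=27
Step 4: prey: 67+33-54=46; pred: 27+18-8=37
Step 5: prey: 46+23-51=18; pred: 37+17-11=43
Step 6: prey: 18+9-23=4; pred: 43+7-12=38
Step 7: prey: 4+2-4=2; pred: 38+1-11=28
Step 8: prey: 2+1-1=2; pred: 28+0-8=20
Max prey = 72 at step 2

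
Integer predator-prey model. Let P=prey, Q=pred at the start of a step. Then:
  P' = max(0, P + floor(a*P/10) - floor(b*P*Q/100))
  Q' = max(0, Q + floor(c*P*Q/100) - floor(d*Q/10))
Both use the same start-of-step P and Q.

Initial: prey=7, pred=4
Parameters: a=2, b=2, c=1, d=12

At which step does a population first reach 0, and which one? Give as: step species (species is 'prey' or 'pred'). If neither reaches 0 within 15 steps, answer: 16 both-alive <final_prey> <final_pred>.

Answer: 1 pred

Derivation:
Step 1: prey: 7+1-0=8; pred: 4+0-4=0
First extinction: pred at step 1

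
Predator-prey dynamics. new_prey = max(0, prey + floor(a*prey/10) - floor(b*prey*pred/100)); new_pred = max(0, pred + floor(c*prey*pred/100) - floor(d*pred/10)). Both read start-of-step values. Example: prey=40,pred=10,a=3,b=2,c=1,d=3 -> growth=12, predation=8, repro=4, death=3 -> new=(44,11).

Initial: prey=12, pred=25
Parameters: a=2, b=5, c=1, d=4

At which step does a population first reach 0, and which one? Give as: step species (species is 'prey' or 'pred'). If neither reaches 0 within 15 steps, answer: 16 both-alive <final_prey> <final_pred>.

Step 1: prey: 12+2-15=0; pred: 25+3-10=18
First extinction: prey at step 1

Answer: 1 prey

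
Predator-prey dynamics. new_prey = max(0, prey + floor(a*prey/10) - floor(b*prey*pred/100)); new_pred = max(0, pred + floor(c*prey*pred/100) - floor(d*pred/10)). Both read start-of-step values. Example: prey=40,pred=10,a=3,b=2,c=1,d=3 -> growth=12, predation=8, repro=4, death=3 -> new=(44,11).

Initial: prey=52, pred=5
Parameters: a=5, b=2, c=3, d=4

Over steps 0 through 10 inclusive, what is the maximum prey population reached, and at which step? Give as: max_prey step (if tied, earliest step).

Answer: 95 2

Derivation:
Step 1: prey: 52+26-5=73; pred: 5+7-2=10
Step 2: prey: 73+36-14=95; pred: 10+21-4=27
Step 3: prey: 95+47-51=91; pred: 27+76-10=93
Step 4: prey: 91+45-169=0; pred: 93+253-37=309
Step 5: prey: 0+0-0=0; pred: 309+0-123=186
Step 6: prey: 0+0-0=0; pred: 186+0-74=112
Step 7: prey: 0+0-0=0; pred: 112+0-44=68
Step 8: prey: 0+0-0=0; pred: 68+0-27=41
Step 9: prey: 0+0-0=0; pred: 41+0-16=25
Step 10: prey: 0+0-0=0; pred: 25+0-10=15
Max prey = 95 at step 2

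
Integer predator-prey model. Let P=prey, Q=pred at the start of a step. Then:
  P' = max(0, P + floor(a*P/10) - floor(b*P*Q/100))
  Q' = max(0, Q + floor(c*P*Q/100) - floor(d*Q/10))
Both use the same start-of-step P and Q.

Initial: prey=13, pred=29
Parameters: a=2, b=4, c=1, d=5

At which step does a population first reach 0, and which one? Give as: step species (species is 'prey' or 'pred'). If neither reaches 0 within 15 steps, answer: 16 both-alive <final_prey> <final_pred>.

Step 1: prey: 13+2-15=0; pred: 29+3-14=18
First extinction: prey at step 1

Answer: 1 prey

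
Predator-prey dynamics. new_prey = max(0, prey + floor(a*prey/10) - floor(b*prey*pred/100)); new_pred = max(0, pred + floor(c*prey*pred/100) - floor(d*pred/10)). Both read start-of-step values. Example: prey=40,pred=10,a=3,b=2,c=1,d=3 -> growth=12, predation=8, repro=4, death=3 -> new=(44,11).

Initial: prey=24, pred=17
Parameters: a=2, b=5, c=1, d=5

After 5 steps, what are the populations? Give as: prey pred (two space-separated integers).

Step 1: prey: 24+4-20=8; pred: 17+4-8=13
Step 2: prey: 8+1-5=4; pred: 13+1-6=8
Step 3: prey: 4+0-1=3; pred: 8+0-4=4
Step 4: prey: 3+0-0=3; pred: 4+0-2=2
Step 5: prey: 3+0-0=3; pred: 2+0-1=1

Answer: 3 1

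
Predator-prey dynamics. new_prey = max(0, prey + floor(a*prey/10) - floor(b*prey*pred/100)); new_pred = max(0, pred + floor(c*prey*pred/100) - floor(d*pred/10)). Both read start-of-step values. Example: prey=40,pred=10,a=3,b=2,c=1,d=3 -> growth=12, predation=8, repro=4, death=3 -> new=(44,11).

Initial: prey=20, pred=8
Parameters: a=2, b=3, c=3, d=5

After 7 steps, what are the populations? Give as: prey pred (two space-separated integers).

Step 1: prey: 20+4-4=20; pred: 8+4-4=8
Step 2: prey: 20+4-4=20; pred: 8+4-4=8
Step 3: prey: 20+4-4=20; pred: 8+4-4=8
Step 4: prey: 20+4-4=20; pred: 8+4-4=8
Step 5: prey: 20+4-4=20; pred: 8+4-4=8
Step 6: prey: 20+4-4=20; pred: 8+4-4=8
Step 7: prey: 20+4-4=20; pred: 8+4-4=8

Answer: 20 8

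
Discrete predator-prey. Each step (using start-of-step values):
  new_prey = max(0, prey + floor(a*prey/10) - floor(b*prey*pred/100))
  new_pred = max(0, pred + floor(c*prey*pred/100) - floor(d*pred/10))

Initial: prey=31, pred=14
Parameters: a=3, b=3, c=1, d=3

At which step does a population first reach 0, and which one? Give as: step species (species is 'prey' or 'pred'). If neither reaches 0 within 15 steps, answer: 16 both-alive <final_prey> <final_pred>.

Step 1: prey: 31+9-13=27; pred: 14+4-4=14
Step 2: prey: 27+8-11=24; pred: 14+3-4=13
Step 3: prey: 24+7-9=22; pred: 13+3-3=13
Step 4: prey: 22+6-8=20; pred: 13+2-3=12
Step 5: prey: 20+6-7=19; pred: 12+2-3=11
Step 6: prey: 19+5-6=18; pred: 11+2-3=10
Step 7: prey: 18+5-5=18; pred: 10+1-3=8
Step 8: prey: 18+5-4=19; pred: 8+1-2=7
Step 9: prey: 19+5-3=21; pred: 7+1-2=6
Step 10: prey: 21+6-3=24; pred: 6+1-1=6
Step 11: prey: 24+7-4=27; pred: 6+1-1=6
Step 12: prey: 27+8-4=31; pred: 6+1-1=6
Step 13: prey: 31+9-5=35; pred: 6+1-1=6
Step 14: prey: 35+10-6=39; pred: 6+2-1=7
Step 15: prey: 39+11-8=42; pred: 7+2-2=7
No extinction within 15 steps

Answer: 16 both-alive 42 7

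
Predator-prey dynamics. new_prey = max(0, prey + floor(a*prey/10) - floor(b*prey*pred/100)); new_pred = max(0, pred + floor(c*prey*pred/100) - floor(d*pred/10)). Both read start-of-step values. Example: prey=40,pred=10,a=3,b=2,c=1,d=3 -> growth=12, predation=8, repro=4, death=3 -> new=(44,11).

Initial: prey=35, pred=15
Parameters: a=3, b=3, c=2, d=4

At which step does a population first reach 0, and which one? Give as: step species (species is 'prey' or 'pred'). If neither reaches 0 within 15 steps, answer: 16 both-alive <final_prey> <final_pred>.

Step 1: prey: 35+10-15=30; pred: 15+10-6=19
Step 2: prey: 30+9-17=22; pred: 19+11-7=23
Step 3: prey: 22+6-15=13; pred: 23+10-9=24
Step 4: prey: 13+3-9=7; pred: 24+6-9=21
Step 5: prey: 7+2-4=5; pred: 21+2-8=15
Step 6: prey: 5+1-2=4; pred: 15+1-6=10
Step 7: prey: 4+1-1=4; pred: 10+0-4=6
Step 8: prey: 4+1-0=5; pred: 6+0-2=4
Step 9: prey: 5+1-0=6; pred: 4+0-1=3
Step 10: prey: 6+1-0=7; pred: 3+0-1=2
Step 11: prey: 7+2-0=9; pred: 2+0-0=2
Step 12: prey: 9+2-0=11; pred: 2+0-0=2
Step 13: prey: 11+3-0=14; pred: 2+0-0=2
Step 14: prey: 14+4-0=18; pred: 2+0-0=2
Step 15: prey: 18+5-1=22; pred: 2+0-0=2
No extinction within 15 steps

Answer: 16 both-alive 22 2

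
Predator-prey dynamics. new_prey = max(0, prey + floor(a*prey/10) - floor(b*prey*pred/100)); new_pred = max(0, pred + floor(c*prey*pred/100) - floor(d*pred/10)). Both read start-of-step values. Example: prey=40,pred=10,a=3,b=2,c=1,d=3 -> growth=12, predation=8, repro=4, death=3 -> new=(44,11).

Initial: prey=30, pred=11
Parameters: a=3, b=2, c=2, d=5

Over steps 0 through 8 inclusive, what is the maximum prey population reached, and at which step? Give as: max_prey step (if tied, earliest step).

Answer: 36 3

Derivation:
Step 1: prey: 30+9-6=33; pred: 11+6-5=12
Step 2: prey: 33+9-7=35; pred: 12+7-6=13
Step 3: prey: 35+10-9=36; pred: 13+9-6=16
Step 4: prey: 36+10-11=35; pred: 16+11-8=19
Step 5: prey: 35+10-13=32; pred: 19+13-9=23
Step 6: prey: 32+9-14=27; pred: 23+14-11=26
Step 7: prey: 27+8-14=21; pred: 26+14-13=27
Step 8: prey: 21+6-11=16; pred: 27+11-13=25
Max prey = 36 at step 3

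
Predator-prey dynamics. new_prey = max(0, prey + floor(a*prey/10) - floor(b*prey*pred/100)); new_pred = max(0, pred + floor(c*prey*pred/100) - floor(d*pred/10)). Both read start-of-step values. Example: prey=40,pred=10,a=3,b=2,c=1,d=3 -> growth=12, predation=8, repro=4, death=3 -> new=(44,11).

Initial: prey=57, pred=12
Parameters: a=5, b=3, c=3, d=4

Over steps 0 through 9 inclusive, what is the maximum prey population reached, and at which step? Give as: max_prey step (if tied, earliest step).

Step 1: prey: 57+28-20=65; pred: 12+20-4=28
Step 2: prey: 65+32-54=43; pred: 28+54-11=71
Step 3: prey: 43+21-91=0; pred: 71+91-28=134
Step 4: prey: 0+0-0=0; pred: 134+0-53=81
Step 5: prey: 0+0-0=0; pred: 81+0-32=49
Step 6: prey: 0+0-0=0; pred: 49+0-19=30
Step 7: prey: 0+0-0=0; pred: 30+0-12=18
Step 8: prey: 0+0-0=0; pred: 18+0-7=11
Step 9: prey: 0+0-0=0; pred: 11+0-4=7
Max prey = 65 at step 1

Answer: 65 1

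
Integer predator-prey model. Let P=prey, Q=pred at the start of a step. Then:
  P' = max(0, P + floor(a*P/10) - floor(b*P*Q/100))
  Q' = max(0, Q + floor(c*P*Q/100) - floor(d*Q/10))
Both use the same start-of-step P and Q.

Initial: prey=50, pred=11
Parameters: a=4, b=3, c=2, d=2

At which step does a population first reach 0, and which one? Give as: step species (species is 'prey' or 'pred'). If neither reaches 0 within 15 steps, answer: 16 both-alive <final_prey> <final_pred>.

Step 1: prey: 50+20-16=54; pred: 11+11-2=20
Step 2: prey: 54+21-32=43; pred: 20+21-4=37
Step 3: prey: 43+17-47=13; pred: 37+31-7=61
Step 4: prey: 13+5-23=0; pred: 61+15-12=64
First extinction: prey at step 4

Answer: 4 prey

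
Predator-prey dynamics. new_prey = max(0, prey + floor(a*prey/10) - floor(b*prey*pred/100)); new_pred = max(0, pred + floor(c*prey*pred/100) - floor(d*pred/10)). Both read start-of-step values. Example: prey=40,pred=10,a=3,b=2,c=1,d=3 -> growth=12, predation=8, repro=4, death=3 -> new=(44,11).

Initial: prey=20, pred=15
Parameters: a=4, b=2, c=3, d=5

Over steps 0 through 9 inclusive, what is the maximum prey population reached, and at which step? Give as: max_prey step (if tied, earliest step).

Answer: 23 2

Derivation:
Step 1: prey: 20+8-6=22; pred: 15+9-7=17
Step 2: prey: 22+8-7=23; pred: 17+11-8=20
Step 3: prey: 23+9-9=23; pred: 20+13-10=23
Step 4: prey: 23+9-10=22; pred: 23+15-11=27
Step 5: prey: 22+8-11=19; pred: 27+17-13=31
Step 6: prey: 19+7-11=15; pred: 31+17-15=33
Step 7: prey: 15+6-9=12; pred: 33+14-16=31
Step 8: prey: 12+4-7=9; pred: 31+11-15=27
Step 9: prey: 9+3-4=8; pred: 27+7-13=21
Max prey = 23 at step 2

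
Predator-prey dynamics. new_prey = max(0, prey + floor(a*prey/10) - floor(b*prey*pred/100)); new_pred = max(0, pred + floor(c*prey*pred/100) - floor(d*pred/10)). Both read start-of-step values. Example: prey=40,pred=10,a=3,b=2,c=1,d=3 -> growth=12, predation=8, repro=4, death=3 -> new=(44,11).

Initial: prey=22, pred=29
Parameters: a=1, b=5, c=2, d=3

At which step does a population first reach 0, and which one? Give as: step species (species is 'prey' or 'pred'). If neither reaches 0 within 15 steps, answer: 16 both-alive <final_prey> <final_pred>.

Answer: 1 prey

Derivation:
Step 1: prey: 22+2-31=0; pred: 29+12-8=33
First extinction: prey at step 1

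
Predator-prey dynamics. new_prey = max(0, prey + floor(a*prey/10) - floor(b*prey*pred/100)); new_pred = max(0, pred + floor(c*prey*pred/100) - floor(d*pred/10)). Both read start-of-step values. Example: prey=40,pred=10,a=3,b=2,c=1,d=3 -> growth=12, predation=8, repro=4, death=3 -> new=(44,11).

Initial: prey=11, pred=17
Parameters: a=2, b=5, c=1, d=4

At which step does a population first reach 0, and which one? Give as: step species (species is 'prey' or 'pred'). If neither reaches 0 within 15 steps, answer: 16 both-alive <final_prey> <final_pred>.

Step 1: prey: 11+2-9=4; pred: 17+1-6=12
Step 2: prey: 4+0-2=2; pred: 12+0-4=8
Step 3: prey: 2+0-0=2; pred: 8+0-3=5
Step 4: prey: 2+0-0=2; pred: 5+0-2=3
Step 5: prey: 2+0-0=2; pred: 3+0-1=2
Step 6: prey: 2+0-0=2; pred: 2+0-0=2
Steps 7-15: state stable at prey=2, pred=2 (no change)
No extinction within 15 steps

Answer: 16 both-alive 2 2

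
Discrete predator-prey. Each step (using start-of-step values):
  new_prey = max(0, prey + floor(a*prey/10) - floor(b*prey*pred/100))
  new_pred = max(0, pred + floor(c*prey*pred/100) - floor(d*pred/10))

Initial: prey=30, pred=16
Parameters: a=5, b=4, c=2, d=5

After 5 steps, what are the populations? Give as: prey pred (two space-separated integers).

Answer: 16 11

Derivation:
Step 1: prey: 30+15-19=26; pred: 16+9-8=17
Step 2: prey: 26+13-17=22; pred: 17+8-8=17
Step 3: prey: 22+11-14=19; pred: 17+7-8=16
Step 4: prey: 19+9-12=16; pred: 16+6-8=14
Step 5: prey: 16+8-8=16; pred: 14+4-7=11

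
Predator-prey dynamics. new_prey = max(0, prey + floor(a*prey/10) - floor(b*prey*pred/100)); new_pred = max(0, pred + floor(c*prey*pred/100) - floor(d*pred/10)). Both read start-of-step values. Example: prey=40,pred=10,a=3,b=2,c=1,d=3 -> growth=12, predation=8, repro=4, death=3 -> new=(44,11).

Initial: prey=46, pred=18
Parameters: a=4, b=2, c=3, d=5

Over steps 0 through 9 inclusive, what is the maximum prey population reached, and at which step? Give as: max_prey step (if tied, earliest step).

Step 1: prey: 46+18-16=48; pred: 18+24-9=33
Step 2: prey: 48+19-31=36; pred: 33+47-16=64
Step 3: prey: 36+14-46=4; pred: 64+69-32=101
Step 4: prey: 4+1-8=0; pred: 101+12-50=63
Step 5: prey: 0+0-0=0; pred: 63+0-31=32
Step 6: prey: 0+0-0=0; pred: 32+0-16=16
Step 7: prey: 0+0-0=0; pred: 16+0-8=8
Step 8: prey: 0+0-0=0; pred: 8+0-4=4
Step 9: prey: 0+0-0=0; pred: 4+0-2=2
Max prey = 48 at step 1

Answer: 48 1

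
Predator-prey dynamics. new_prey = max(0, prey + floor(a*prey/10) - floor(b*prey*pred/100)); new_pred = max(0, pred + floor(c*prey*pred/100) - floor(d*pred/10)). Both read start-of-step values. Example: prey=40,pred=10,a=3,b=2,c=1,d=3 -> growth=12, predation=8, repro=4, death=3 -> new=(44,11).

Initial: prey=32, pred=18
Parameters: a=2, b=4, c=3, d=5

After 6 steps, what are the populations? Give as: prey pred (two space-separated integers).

Step 1: prey: 32+6-23=15; pred: 18+17-9=26
Step 2: prey: 15+3-15=3; pred: 26+11-13=24
Step 3: prey: 3+0-2=1; pred: 24+2-12=14
Step 4: prey: 1+0-0=1; pred: 14+0-7=7
Step 5: prey: 1+0-0=1; pred: 7+0-3=4
Step 6: prey: 1+0-0=1; pred: 4+0-2=2

Answer: 1 2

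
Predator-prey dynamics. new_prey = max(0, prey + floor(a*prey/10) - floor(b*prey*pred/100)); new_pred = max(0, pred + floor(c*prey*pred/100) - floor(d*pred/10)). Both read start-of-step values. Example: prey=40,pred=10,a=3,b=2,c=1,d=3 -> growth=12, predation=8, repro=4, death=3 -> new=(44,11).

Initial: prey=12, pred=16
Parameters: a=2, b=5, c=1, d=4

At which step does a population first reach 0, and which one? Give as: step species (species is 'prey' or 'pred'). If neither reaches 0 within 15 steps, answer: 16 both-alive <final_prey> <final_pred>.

Step 1: prey: 12+2-9=5; pred: 16+1-6=11
Step 2: prey: 5+1-2=4; pred: 11+0-4=7
Step 3: prey: 4+0-1=3; pred: 7+0-2=5
Step 4: prey: 3+0-0=3; pred: 5+0-2=3
Step 5: prey: 3+0-0=3; pred: 3+0-1=2
Step 6: prey: 3+0-0=3; pred: 2+0-0=2
Steps 7-15: state stable at prey=3, pred=2 (no change)
No extinction within 15 steps

Answer: 16 both-alive 3 2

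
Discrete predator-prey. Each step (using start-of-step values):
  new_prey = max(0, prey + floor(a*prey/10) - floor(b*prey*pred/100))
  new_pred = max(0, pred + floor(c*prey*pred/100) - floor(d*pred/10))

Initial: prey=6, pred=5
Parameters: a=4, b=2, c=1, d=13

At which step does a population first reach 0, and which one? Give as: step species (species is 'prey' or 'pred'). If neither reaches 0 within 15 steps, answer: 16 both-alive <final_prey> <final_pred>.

Step 1: prey: 6+2-0=8; pred: 5+0-6=0
First extinction: pred at step 1

Answer: 1 pred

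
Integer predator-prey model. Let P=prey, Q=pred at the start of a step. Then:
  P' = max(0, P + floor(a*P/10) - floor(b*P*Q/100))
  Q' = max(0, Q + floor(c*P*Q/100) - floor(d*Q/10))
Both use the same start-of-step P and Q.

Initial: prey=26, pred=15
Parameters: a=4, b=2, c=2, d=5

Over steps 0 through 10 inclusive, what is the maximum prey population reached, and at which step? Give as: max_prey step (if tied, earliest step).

Step 1: prey: 26+10-7=29; pred: 15+7-7=15
Step 2: prey: 29+11-8=32; pred: 15+8-7=16
Step 3: prey: 32+12-10=34; pred: 16+10-8=18
Step 4: prey: 34+13-12=35; pred: 18+12-9=21
Step 5: prey: 35+14-14=35; pred: 21+14-10=25
Step 6: prey: 35+14-17=32; pred: 25+17-12=30
Step 7: prey: 32+12-19=25; pred: 30+19-15=34
Step 8: prey: 25+10-17=18; pred: 34+17-17=34
Step 9: prey: 18+7-12=13; pred: 34+12-17=29
Step 10: prey: 13+5-7=11; pred: 29+7-14=22
Max prey = 35 at step 4

Answer: 35 4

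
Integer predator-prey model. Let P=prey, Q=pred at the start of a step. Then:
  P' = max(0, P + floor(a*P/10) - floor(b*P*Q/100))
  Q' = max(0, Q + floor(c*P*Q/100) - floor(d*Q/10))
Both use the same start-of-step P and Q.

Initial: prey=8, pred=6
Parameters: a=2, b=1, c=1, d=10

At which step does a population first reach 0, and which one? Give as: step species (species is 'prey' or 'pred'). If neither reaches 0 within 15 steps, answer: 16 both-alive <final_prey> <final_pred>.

Step 1: prey: 8+1-0=9; pred: 6+0-6=0
First extinction: pred at step 1

Answer: 1 pred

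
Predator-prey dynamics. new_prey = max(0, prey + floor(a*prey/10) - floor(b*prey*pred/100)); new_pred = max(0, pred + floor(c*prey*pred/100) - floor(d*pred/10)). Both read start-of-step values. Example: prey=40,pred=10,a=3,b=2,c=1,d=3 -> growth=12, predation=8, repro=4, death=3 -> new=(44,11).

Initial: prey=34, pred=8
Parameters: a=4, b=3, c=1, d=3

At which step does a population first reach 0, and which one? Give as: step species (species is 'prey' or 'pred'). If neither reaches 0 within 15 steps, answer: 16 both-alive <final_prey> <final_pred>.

Answer: 16 both-alive 8 5

Derivation:
Step 1: prey: 34+13-8=39; pred: 8+2-2=8
Step 2: prey: 39+15-9=45; pred: 8+3-2=9
Step 3: prey: 45+18-12=51; pred: 9+4-2=11
Step 4: prey: 51+20-16=55; pred: 11+5-3=13
Step 5: prey: 55+22-21=56; pred: 13+7-3=17
Step 6: prey: 56+22-28=50; pred: 17+9-5=21
Step 7: prey: 50+20-31=39; pred: 21+10-6=25
Step 8: prey: 39+15-29=25; pred: 25+9-7=27
Step 9: prey: 25+10-20=15; pred: 27+6-8=25
Step 10: prey: 15+6-11=10; pred: 25+3-7=21
Step 11: prey: 10+4-6=8; pred: 21+2-6=17
Step 12: prey: 8+3-4=7; pred: 17+1-5=13
Step 13: prey: 7+2-2=7; pred: 13+0-3=10
Step 14: prey: 7+2-2=7; pred: 10+0-3=7
Step 15: prey: 7+2-1=8; pred: 7+0-2=5
No extinction within 15 steps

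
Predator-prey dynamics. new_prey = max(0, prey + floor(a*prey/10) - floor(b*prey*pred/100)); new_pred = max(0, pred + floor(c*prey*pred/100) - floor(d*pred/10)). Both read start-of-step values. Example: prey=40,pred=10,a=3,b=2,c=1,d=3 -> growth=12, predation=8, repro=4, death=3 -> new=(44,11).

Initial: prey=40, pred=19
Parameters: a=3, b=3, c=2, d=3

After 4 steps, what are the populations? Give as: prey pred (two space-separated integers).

Answer: 0 27

Derivation:
Step 1: prey: 40+12-22=30; pred: 19+15-5=29
Step 2: prey: 30+9-26=13; pred: 29+17-8=38
Step 3: prey: 13+3-14=2; pred: 38+9-11=36
Step 4: prey: 2+0-2=0; pred: 36+1-10=27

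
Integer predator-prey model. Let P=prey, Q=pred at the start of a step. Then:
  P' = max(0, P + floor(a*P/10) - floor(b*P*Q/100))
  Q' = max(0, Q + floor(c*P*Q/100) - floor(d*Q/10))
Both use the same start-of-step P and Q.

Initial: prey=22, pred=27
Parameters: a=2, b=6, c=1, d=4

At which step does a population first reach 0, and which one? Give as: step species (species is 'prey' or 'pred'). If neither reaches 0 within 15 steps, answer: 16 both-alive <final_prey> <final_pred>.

Step 1: prey: 22+4-35=0; pred: 27+5-10=22
First extinction: prey at step 1

Answer: 1 prey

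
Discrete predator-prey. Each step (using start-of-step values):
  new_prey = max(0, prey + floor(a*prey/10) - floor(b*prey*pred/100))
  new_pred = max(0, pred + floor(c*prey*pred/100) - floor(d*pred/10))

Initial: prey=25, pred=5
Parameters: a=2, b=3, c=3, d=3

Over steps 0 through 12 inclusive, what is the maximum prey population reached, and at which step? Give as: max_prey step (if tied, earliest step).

Step 1: prey: 25+5-3=27; pred: 5+3-1=7
Step 2: prey: 27+5-5=27; pred: 7+5-2=10
Step 3: prey: 27+5-8=24; pred: 10+8-3=15
Step 4: prey: 24+4-10=18; pred: 15+10-4=21
Step 5: prey: 18+3-11=10; pred: 21+11-6=26
Step 6: prey: 10+2-7=5; pred: 26+7-7=26
Step 7: prey: 5+1-3=3; pred: 26+3-7=22
Step 8: prey: 3+0-1=2; pred: 22+1-6=17
Step 9: prey: 2+0-1=1; pred: 17+1-5=13
Step 10: prey: 1+0-0=1; pred: 13+0-3=10
Step 11: prey: 1+0-0=1; pred: 10+0-3=7
Step 12: prey: 1+0-0=1; pred: 7+0-2=5
Max prey = 27 at step 1

Answer: 27 1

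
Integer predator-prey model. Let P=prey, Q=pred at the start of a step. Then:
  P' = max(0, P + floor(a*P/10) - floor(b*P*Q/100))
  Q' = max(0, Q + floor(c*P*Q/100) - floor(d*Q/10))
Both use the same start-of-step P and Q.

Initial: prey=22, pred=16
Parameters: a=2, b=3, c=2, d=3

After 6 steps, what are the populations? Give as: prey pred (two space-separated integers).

Step 1: prey: 22+4-10=16; pred: 16+7-4=19
Step 2: prey: 16+3-9=10; pred: 19+6-5=20
Step 3: prey: 10+2-6=6; pred: 20+4-6=18
Step 4: prey: 6+1-3=4; pred: 18+2-5=15
Step 5: prey: 4+0-1=3; pred: 15+1-4=12
Step 6: prey: 3+0-1=2; pred: 12+0-3=9

Answer: 2 9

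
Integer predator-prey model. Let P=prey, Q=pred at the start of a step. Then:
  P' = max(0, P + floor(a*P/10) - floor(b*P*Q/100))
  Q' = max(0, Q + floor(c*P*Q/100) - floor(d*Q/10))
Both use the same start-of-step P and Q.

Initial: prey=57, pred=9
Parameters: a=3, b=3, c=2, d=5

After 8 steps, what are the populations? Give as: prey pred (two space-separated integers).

Step 1: prey: 57+17-15=59; pred: 9+10-4=15
Step 2: prey: 59+17-26=50; pred: 15+17-7=25
Step 3: prey: 50+15-37=28; pred: 25+25-12=38
Step 4: prey: 28+8-31=5; pred: 38+21-19=40
Step 5: prey: 5+1-6=0; pred: 40+4-20=24
Step 6: prey: 0+0-0=0; pred: 24+0-12=12
Step 7: prey: 0+0-0=0; pred: 12+0-6=6
Step 8: prey: 0+0-0=0; pred: 6+0-3=3

Answer: 0 3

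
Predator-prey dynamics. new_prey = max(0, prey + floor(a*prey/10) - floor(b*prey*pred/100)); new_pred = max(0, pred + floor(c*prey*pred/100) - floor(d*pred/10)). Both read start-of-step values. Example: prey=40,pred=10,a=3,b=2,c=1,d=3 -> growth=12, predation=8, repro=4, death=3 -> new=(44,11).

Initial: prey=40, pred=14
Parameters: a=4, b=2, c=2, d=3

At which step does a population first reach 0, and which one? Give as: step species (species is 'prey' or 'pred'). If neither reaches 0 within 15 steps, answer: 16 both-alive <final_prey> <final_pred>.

Step 1: prey: 40+16-11=45; pred: 14+11-4=21
Step 2: prey: 45+18-18=45; pred: 21+18-6=33
Step 3: prey: 45+18-29=34; pred: 33+29-9=53
Step 4: prey: 34+13-36=11; pred: 53+36-15=74
Step 5: prey: 11+4-16=0; pred: 74+16-22=68
First extinction: prey at step 5

Answer: 5 prey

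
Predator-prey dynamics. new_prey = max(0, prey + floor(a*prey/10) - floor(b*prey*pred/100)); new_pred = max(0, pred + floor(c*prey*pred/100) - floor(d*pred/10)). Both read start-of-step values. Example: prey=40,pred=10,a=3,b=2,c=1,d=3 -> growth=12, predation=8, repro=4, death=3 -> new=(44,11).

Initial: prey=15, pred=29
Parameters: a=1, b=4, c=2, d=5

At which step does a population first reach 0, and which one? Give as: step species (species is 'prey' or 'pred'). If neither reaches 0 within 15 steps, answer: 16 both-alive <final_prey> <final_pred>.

Answer: 1 prey

Derivation:
Step 1: prey: 15+1-17=0; pred: 29+8-14=23
First extinction: prey at step 1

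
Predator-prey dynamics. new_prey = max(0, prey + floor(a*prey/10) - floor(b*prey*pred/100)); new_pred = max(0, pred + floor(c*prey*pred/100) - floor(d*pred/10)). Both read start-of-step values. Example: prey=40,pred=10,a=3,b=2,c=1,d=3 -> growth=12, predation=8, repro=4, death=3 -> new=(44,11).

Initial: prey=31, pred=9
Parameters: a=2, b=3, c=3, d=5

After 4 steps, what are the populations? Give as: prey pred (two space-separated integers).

Step 1: prey: 31+6-8=29; pred: 9+8-4=13
Step 2: prey: 29+5-11=23; pred: 13+11-6=18
Step 3: prey: 23+4-12=15; pred: 18+12-9=21
Step 4: prey: 15+3-9=9; pred: 21+9-10=20

Answer: 9 20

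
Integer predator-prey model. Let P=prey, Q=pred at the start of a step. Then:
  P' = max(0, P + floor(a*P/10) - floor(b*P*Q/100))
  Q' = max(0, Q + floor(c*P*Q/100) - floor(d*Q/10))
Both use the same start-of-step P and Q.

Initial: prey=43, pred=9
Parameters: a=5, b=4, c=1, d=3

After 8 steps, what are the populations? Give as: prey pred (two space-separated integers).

Answer: 9 21

Derivation:
Step 1: prey: 43+21-15=49; pred: 9+3-2=10
Step 2: prey: 49+24-19=54; pred: 10+4-3=11
Step 3: prey: 54+27-23=58; pred: 11+5-3=13
Step 4: prey: 58+29-30=57; pred: 13+7-3=17
Step 5: prey: 57+28-38=47; pred: 17+9-5=21
Step 6: prey: 47+23-39=31; pred: 21+9-6=24
Step 7: prey: 31+15-29=17; pred: 24+7-7=24
Step 8: prey: 17+8-16=9; pred: 24+4-7=21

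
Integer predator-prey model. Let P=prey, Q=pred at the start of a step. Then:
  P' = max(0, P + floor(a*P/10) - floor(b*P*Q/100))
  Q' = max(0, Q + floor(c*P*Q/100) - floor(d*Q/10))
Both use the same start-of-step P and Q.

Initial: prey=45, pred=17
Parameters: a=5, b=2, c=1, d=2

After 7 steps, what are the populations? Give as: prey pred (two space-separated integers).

Step 1: prey: 45+22-15=52; pred: 17+7-3=21
Step 2: prey: 52+26-21=57; pred: 21+10-4=27
Step 3: prey: 57+28-30=55; pred: 27+15-5=37
Step 4: prey: 55+27-40=42; pred: 37+20-7=50
Step 5: prey: 42+21-42=21; pred: 50+21-10=61
Step 6: prey: 21+10-25=6; pred: 61+12-12=61
Step 7: prey: 6+3-7=2; pred: 61+3-12=52

Answer: 2 52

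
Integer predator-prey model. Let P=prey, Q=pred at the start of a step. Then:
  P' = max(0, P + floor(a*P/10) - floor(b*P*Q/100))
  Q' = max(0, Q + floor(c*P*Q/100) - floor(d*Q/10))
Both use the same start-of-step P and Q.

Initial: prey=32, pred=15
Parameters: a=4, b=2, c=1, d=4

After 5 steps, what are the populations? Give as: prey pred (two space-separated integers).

Step 1: prey: 32+12-9=35; pred: 15+4-6=13
Step 2: prey: 35+14-9=40; pred: 13+4-5=12
Step 3: prey: 40+16-9=47; pred: 12+4-4=12
Step 4: prey: 47+18-11=54; pred: 12+5-4=13
Step 5: prey: 54+21-14=61; pred: 13+7-5=15

Answer: 61 15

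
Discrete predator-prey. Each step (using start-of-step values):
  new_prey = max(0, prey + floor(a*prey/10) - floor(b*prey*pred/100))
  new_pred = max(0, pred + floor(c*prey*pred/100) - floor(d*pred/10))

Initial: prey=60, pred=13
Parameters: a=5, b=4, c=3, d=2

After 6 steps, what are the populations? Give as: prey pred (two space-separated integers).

Answer: 0 48

Derivation:
Step 1: prey: 60+30-31=59; pred: 13+23-2=34
Step 2: prey: 59+29-80=8; pred: 34+60-6=88
Step 3: prey: 8+4-28=0; pred: 88+21-17=92
Step 4: prey: 0+0-0=0; pred: 92+0-18=74
Step 5: prey: 0+0-0=0; pred: 74+0-14=60
Step 6: prey: 0+0-0=0; pred: 60+0-12=48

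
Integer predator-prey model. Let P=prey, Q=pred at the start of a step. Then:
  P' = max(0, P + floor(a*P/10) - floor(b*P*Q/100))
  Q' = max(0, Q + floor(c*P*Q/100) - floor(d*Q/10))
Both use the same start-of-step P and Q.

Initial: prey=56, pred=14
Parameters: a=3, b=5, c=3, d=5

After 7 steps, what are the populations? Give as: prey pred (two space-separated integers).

Step 1: prey: 56+16-39=33; pred: 14+23-7=30
Step 2: prey: 33+9-49=0; pred: 30+29-15=44
Step 3: prey: 0+0-0=0; pred: 44+0-22=22
Step 4: prey: 0+0-0=0; pred: 22+0-11=11
Step 5: prey: 0+0-0=0; pred: 11+0-5=6
Step 6: prey: 0+0-0=0; pred: 6+0-3=3
Step 7: prey: 0+0-0=0; pred: 3+0-1=2

Answer: 0 2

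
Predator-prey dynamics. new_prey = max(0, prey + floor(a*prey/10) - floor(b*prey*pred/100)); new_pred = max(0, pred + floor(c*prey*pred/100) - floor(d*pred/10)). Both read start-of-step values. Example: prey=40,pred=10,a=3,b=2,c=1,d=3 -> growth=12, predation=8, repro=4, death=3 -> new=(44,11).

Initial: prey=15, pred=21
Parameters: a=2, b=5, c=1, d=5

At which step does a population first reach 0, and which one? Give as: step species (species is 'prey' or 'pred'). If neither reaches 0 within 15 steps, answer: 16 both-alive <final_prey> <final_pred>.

Step 1: prey: 15+3-15=3; pred: 21+3-10=14
Step 2: prey: 3+0-2=1; pred: 14+0-7=7
Step 3: prey: 1+0-0=1; pred: 7+0-3=4
Step 4: prey: 1+0-0=1; pred: 4+0-2=2
Step 5: prey: 1+0-0=1; pred: 2+0-1=1
Step 6: prey: 1+0-0=1; pred: 1+0-0=1
Steps 7-15: state stable at prey=1, pred=1 (no change)
No extinction within 15 steps

Answer: 16 both-alive 1 1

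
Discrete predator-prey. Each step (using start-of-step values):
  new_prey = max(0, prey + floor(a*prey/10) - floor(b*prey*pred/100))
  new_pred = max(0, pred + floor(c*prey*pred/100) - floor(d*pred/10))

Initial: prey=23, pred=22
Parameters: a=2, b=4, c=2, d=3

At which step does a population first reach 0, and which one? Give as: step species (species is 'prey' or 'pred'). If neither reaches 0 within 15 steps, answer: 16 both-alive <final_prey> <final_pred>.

Answer: 16 both-alive 1 3

Derivation:
Step 1: prey: 23+4-20=7; pred: 22+10-6=26
Step 2: prey: 7+1-7=1; pred: 26+3-7=22
Step 3: prey: 1+0-0=1; pred: 22+0-6=16
Step 4: prey: 1+0-0=1; pred: 16+0-4=12
Step 5: prey: 1+0-0=1; pred: 12+0-3=9
Step 6: prey: 1+0-0=1; pred: 9+0-2=7
Step 7: prey: 1+0-0=1; pred: 7+0-2=5
Step 8: prey: 1+0-0=1; pred: 5+0-1=4
Step 9: prey: 1+0-0=1; pred: 4+0-1=3
Step 10: prey: 1+0-0=1; pred: 3+0-0=3
Steps 11-15: state stable at prey=1, pred=3 (no change)
No extinction within 15 steps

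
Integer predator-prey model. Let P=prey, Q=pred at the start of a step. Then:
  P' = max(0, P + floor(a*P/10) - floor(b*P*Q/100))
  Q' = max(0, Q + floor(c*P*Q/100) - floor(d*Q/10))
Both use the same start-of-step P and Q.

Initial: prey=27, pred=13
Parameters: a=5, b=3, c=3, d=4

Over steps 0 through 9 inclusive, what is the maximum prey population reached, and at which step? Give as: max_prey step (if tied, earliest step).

Answer: 30 1

Derivation:
Step 1: prey: 27+13-10=30; pred: 13+10-5=18
Step 2: prey: 30+15-16=29; pred: 18+16-7=27
Step 3: prey: 29+14-23=20; pred: 27+23-10=40
Step 4: prey: 20+10-24=6; pred: 40+24-16=48
Step 5: prey: 6+3-8=1; pred: 48+8-19=37
Step 6: prey: 1+0-1=0; pred: 37+1-14=24
Step 7: prey: 0+0-0=0; pred: 24+0-9=15
Step 8: prey: 0+0-0=0; pred: 15+0-6=9
Step 9: prey: 0+0-0=0; pred: 9+0-3=6
Max prey = 30 at step 1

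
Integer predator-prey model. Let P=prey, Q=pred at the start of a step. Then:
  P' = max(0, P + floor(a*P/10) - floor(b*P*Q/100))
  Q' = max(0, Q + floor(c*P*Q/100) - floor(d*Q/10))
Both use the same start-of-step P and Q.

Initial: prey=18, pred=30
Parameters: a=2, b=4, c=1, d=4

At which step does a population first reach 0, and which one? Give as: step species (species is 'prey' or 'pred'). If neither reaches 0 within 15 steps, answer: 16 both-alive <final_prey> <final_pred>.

Answer: 1 prey

Derivation:
Step 1: prey: 18+3-21=0; pred: 30+5-12=23
First extinction: prey at step 1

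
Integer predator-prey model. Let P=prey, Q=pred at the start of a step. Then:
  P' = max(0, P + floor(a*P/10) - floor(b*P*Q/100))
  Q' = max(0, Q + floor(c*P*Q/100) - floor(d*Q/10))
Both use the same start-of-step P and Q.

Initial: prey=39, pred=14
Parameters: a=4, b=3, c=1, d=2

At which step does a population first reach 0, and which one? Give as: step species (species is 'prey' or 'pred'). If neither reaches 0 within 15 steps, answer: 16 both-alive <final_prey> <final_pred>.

Step 1: prey: 39+15-16=38; pred: 14+5-2=17
Step 2: prey: 38+15-19=34; pred: 17+6-3=20
Step 3: prey: 34+13-20=27; pred: 20+6-4=22
Step 4: prey: 27+10-17=20; pred: 22+5-4=23
Step 5: prey: 20+8-13=15; pred: 23+4-4=23
Step 6: prey: 15+6-10=11; pred: 23+3-4=22
Step 7: prey: 11+4-7=8; pred: 22+2-4=20
Step 8: prey: 8+3-4=7; pred: 20+1-4=17
Step 9: prey: 7+2-3=6; pred: 17+1-3=15
Step 10: prey: 6+2-2=6; pred: 15+0-3=12
Step 11: prey: 6+2-2=6; pred: 12+0-2=10
Step 12: prey: 6+2-1=7; pred: 10+0-2=8
Step 13: prey: 7+2-1=8; pred: 8+0-1=7
Step 14: prey: 8+3-1=10; pred: 7+0-1=6
Step 15: prey: 10+4-1=13; pred: 6+0-1=5
No extinction within 15 steps

Answer: 16 both-alive 13 5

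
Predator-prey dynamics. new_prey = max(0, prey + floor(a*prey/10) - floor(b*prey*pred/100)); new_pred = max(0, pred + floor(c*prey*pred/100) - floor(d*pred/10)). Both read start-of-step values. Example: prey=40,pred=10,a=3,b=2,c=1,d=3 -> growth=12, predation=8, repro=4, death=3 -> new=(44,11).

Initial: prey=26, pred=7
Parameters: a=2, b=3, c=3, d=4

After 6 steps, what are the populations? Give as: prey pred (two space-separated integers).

Answer: 5 16

Derivation:
Step 1: prey: 26+5-5=26; pred: 7+5-2=10
Step 2: prey: 26+5-7=24; pred: 10+7-4=13
Step 3: prey: 24+4-9=19; pred: 13+9-5=17
Step 4: prey: 19+3-9=13; pred: 17+9-6=20
Step 5: prey: 13+2-7=8; pred: 20+7-8=19
Step 6: prey: 8+1-4=5; pred: 19+4-7=16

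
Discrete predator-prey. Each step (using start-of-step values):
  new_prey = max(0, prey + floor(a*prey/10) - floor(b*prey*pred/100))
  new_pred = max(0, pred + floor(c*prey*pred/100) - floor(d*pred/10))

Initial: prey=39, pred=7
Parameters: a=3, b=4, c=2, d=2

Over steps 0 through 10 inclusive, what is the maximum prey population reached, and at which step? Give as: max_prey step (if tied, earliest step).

Step 1: prey: 39+11-10=40; pred: 7+5-1=11
Step 2: prey: 40+12-17=35; pred: 11+8-2=17
Step 3: prey: 35+10-23=22; pred: 17+11-3=25
Step 4: prey: 22+6-22=6; pred: 25+11-5=31
Step 5: prey: 6+1-7=0; pred: 31+3-6=28
Step 6: prey: 0+0-0=0; pred: 28+0-5=23
Step 7: prey: 0+0-0=0; pred: 23+0-4=19
Step 8: prey: 0+0-0=0; pred: 19+0-3=16
Step 9: prey: 0+0-0=0; pred: 16+0-3=13
Step 10: prey: 0+0-0=0; pred: 13+0-2=11
Max prey = 40 at step 1

Answer: 40 1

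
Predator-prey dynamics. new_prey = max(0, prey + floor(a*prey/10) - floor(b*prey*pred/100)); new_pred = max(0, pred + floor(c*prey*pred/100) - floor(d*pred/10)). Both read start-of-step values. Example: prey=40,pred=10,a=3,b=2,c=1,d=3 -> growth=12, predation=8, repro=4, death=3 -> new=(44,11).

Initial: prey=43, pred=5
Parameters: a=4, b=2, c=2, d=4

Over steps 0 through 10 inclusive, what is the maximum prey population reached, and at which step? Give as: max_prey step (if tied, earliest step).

Answer: 82 3

Derivation:
Step 1: prey: 43+17-4=56; pred: 5+4-2=7
Step 2: prey: 56+22-7=71; pred: 7+7-2=12
Step 3: prey: 71+28-17=82; pred: 12+17-4=25
Step 4: prey: 82+32-41=73; pred: 25+41-10=56
Step 5: prey: 73+29-81=21; pred: 56+81-22=115
Step 6: prey: 21+8-48=0; pred: 115+48-46=117
Step 7: prey: 0+0-0=0; pred: 117+0-46=71
Step 8: prey: 0+0-0=0; pred: 71+0-28=43
Step 9: prey: 0+0-0=0; pred: 43+0-17=26
Step 10: prey: 0+0-0=0; pred: 26+0-10=16
Max prey = 82 at step 3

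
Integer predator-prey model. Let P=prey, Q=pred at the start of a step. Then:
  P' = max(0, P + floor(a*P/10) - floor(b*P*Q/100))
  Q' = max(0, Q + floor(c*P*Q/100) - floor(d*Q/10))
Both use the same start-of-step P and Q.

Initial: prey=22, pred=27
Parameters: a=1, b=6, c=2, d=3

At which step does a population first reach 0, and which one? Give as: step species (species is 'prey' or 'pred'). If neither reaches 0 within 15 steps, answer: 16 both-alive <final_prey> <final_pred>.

Answer: 1 prey

Derivation:
Step 1: prey: 22+2-35=0; pred: 27+11-8=30
First extinction: prey at step 1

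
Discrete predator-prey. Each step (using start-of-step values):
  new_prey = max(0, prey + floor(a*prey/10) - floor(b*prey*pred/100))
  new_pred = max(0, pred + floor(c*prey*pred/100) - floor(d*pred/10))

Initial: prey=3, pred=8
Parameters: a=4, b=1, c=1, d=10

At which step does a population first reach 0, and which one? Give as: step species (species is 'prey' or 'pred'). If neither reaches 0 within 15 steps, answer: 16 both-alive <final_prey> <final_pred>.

Answer: 1 pred

Derivation:
Step 1: prey: 3+1-0=4; pred: 8+0-8=0
First extinction: pred at step 1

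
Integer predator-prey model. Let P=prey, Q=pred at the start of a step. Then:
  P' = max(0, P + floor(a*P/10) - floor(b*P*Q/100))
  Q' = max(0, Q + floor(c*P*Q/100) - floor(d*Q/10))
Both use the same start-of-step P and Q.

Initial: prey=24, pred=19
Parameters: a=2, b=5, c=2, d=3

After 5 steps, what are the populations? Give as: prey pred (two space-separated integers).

Step 1: prey: 24+4-22=6; pred: 19+9-5=23
Step 2: prey: 6+1-6=1; pred: 23+2-6=19
Step 3: prey: 1+0-0=1; pred: 19+0-5=14
Step 4: prey: 1+0-0=1; pred: 14+0-4=10
Step 5: prey: 1+0-0=1; pred: 10+0-3=7

Answer: 1 7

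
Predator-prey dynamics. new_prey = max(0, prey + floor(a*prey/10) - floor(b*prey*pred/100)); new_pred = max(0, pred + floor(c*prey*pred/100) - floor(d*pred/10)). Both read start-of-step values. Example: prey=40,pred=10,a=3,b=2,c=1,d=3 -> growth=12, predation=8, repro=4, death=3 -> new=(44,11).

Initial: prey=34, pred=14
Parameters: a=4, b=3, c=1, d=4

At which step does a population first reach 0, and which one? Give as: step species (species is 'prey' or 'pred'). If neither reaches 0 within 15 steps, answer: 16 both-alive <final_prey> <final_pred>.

Step 1: prey: 34+13-14=33; pred: 14+4-5=13
Step 2: prey: 33+13-12=34; pred: 13+4-5=12
Step 3: prey: 34+13-12=35; pred: 12+4-4=12
Step 4: prey: 35+14-12=37; pred: 12+4-4=12
Step 5: prey: 37+14-13=38; pred: 12+4-4=12
Step 6: prey: 38+15-13=40; pred: 12+4-4=12
Step 7: prey: 40+16-14=42; pred: 12+4-4=12
Step 8: prey: 42+16-15=43; pred: 12+5-4=13
Step 9: prey: 43+17-16=44; pred: 13+5-5=13
Step 10: prey: 44+17-17=44; pred: 13+5-5=13
Steps 11-15: state stable at prey=44, pred=13 (no change)
No extinction within 15 steps

Answer: 16 both-alive 44 13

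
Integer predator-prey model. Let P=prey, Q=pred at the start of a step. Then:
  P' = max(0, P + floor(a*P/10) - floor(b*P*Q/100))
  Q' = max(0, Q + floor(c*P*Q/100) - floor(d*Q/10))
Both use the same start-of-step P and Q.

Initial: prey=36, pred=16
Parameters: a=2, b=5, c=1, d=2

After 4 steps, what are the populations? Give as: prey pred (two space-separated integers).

Step 1: prey: 36+7-28=15; pred: 16+5-3=18
Step 2: prey: 15+3-13=5; pred: 18+2-3=17
Step 3: prey: 5+1-4=2; pred: 17+0-3=14
Step 4: prey: 2+0-1=1; pred: 14+0-2=12

Answer: 1 12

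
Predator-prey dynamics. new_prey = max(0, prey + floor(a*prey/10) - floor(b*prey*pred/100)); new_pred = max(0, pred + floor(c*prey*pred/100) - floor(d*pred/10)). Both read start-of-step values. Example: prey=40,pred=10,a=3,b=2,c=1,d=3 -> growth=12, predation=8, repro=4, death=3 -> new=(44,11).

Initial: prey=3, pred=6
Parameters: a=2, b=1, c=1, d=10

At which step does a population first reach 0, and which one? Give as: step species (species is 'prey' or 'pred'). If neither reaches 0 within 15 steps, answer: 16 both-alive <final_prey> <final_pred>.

Step 1: prey: 3+0-0=3; pred: 6+0-6=0
First extinction: pred at step 1

Answer: 1 pred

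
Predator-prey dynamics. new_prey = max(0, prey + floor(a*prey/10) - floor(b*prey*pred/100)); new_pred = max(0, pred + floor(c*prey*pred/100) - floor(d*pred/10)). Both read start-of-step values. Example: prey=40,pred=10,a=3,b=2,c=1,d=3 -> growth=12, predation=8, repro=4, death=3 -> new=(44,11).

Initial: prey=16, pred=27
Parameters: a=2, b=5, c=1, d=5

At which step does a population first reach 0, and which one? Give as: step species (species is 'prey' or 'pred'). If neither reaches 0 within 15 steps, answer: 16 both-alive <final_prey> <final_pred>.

Step 1: prey: 16+3-21=0; pred: 27+4-13=18
First extinction: prey at step 1

Answer: 1 prey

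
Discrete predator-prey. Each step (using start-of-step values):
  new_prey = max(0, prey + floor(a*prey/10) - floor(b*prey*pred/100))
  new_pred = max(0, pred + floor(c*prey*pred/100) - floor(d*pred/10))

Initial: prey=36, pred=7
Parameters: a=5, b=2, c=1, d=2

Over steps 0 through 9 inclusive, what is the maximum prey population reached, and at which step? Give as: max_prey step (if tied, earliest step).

Step 1: prey: 36+18-5=49; pred: 7+2-1=8
Step 2: prey: 49+24-7=66; pred: 8+3-1=10
Step 3: prey: 66+33-13=86; pred: 10+6-2=14
Step 4: prey: 86+43-24=105; pred: 14+12-2=24
Step 5: prey: 105+52-50=107; pred: 24+25-4=45
Step 6: prey: 107+53-96=64; pred: 45+48-9=84
Step 7: prey: 64+32-107=0; pred: 84+53-16=121
Step 8: prey: 0+0-0=0; pred: 121+0-24=97
Step 9: prey: 0+0-0=0; pred: 97+0-19=78
Max prey = 107 at step 5

Answer: 107 5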